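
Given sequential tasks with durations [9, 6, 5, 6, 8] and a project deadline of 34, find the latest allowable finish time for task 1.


LF(activity 1) = deadline - sum of successor durations
Successors: activities 2 through 5 with durations [6, 5, 6, 8]
Sum of successor durations = 25
LF = 34 - 25 = 9

9


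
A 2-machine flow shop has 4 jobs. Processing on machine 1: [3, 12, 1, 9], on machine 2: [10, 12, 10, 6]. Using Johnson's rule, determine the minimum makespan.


Apply Johnson's rule:
  Group 1 (a <= b): [(3, 1, 10), (1, 3, 10), (2, 12, 12)]
  Group 2 (a > b): [(4, 9, 6)]
Optimal job order: [3, 1, 2, 4]
Schedule:
  Job 3: M1 done at 1, M2 done at 11
  Job 1: M1 done at 4, M2 done at 21
  Job 2: M1 done at 16, M2 done at 33
  Job 4: M1 done at 25, M2 done at 39
Makespan = 39

39


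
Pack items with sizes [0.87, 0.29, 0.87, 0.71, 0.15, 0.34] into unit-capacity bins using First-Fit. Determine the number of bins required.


Place items sequentially using First-Fit:
  Item 0.87 -> new Bin 1
  Item 0.29 -> new Bin 2
  Item 0.87 -> new Bin 3
  Item 0.71 -> Bin 2 (now 1.0)
  Item 0.15 -> new Bin 4
  Item 0.34 -> Bin 4 (now 0.49)
Total bins used = 4

4


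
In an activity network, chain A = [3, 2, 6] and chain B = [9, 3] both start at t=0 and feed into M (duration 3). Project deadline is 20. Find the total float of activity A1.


Forward pass: ES(A1) = sum of predecessors on chain A = 0
EF = ES + duration = 0 + 3 = 3
Backward pass: LF(M) = deadline = 20; LS(M) = 20 - 3 = 17
LF(A1) = LS(M) - sum(successors on chain A) = 17 - 8 = 9
LS = LF - duration = 9 - 3 = 6
Total float = LS - ES = 6 - 0 = 6

6


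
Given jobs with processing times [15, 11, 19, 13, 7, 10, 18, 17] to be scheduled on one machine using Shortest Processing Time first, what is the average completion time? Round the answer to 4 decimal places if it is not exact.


Sort jobs by processing time (SPT order): [7, 10, 11, 13, 15, 17, 18, 19]
Compute completion times sequentially:
  Job 1: processing = 7, completes at 7
  Job 2: processing = 10, completes at 17
  Job 3: processing = 11, completes at 28
  Job 4: processing = 13, completes at 41
  Job 5: processing = 15, completes at 56
  Job 6: processing = 17, completes at 73
  Job 7: processing = 18, completes at 91
  Job 8: processing = 19, completes at 110
Sum of completion times = 423
Average completion time = 423/8 = 52.875

52.875


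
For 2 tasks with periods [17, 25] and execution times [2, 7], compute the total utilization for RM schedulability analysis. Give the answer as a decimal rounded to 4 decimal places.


Compute individual utilizations (exact fractions):
  Task 1: C/T = 2/17 (approx. 0.1176)
  Task 2: C/T = 7/25 (approx. 0.28)
Total utilization U = 2/17 + 7/25 = 169/425
Rounded to 4 decimal places: U = 0.3976
RM (Liu & Layland) bound for 2 tasks = 0.828427; compare with U = 169/425 (approx. 0.397647)
U <= bound, so schedulable by RM sufficient condition.

0.3976


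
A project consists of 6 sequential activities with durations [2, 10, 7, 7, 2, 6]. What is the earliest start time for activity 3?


Activity 3 starts after activities 1 through 2 complete.
Predecessor durations: [2, 10]
ES = 2 + 10 = 12

12


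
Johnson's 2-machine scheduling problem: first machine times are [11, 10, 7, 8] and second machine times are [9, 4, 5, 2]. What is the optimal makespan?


Apply Johnson's rule:
  Group 1 (a <= b): []
  Group 2 (a > b): [(1, 11, 9), (3, 7, 5), (2, 10, 4), (4, 8, 2)]
Optimal job order: [1, 3, 2, 4]
Schedule:
  Job 1: M1 done at 11, M2 done at 20
  Job 3: M1 done at 18, M2 done at 25
  Job 2: M1 done at 28, M2 done at 32
  Job 4: M1 done at 36, M2 done at 38
Makespan = 38

38


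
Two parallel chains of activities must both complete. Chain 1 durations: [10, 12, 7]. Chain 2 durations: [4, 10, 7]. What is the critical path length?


Path A total = 10 + 12 + 7 = 29
Path B total = 4 + 10 + 7 = 21
Critical path = longest path = max(29, 21) = 29

29


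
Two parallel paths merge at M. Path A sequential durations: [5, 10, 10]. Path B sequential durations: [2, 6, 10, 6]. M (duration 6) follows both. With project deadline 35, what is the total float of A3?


Forward pass: ES(A3) = sum of predecessors on chain A = 15
EF = ES + duration = 15 + 10 = 25
Backward pass: LF(M) = deadline = 35; LS(M) = 35 - 6 = 29
LF(A3) = LS(M) - sum(successors on chain A) = 29 - 0 = 29
LS = LF - duration = 29 - 10 = 19
Total float = LS - ES = 19 - 15 = 4

4


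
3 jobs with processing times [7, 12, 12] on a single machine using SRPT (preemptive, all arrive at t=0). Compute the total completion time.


Since all jobs arrive at t=0, SRPT equals SPT ordering.
SPT order: [7, 12, 12]
Completion times:
  Job 1: p=7, C=7
  Job 2: p=12, C=19
  Job 3: p=12, C=31
Total completion time = 7 + 19 + 31 = 57

57


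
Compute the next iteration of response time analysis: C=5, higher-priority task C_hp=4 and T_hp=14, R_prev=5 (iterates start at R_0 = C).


R_next = C + ceil(R_prev / T_hp) * C_hp
ceil(5 / 14) = ceil(0.3571) = 1
Interference = 1 * 4 = 4
R_next = 5 + 4 = 9

9


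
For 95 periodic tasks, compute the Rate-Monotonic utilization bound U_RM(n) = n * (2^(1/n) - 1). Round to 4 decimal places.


Compute 2^(1/95) = 1.0073229689
Subtract 1: 1.0073229689 - 1 = 0.0073229689
Multiply by n: 95 * 0.0073229689 = 0.6956820455
Round to 4 dp: 0.6957

0.6957


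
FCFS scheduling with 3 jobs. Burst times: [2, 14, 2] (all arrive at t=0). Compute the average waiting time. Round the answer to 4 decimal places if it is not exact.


FCFS order (as given): [2, 14, 2]
Waiting times:
  Job 1: wait = 0
  Job 2: wait = 2
  Job 3: wait = 16
Sum of waiting times = 18
Average waiting time = 18/3 = 6.0

6.0


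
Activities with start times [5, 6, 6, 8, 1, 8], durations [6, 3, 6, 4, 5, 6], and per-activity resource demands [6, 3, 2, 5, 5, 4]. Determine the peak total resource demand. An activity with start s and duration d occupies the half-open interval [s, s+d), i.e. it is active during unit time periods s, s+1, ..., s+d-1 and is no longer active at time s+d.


Each activity i is active on [start_i, start_i + duration_i).
Compute total resource usage per time slot:
  t=0: active resources = [], total = 0
  t=1: active resources = [5], total = 5
  t=2: active resources = [5], total = 5
  t=3: active resources = [5], total = 5
  t=4: active resources = [5], total = 5
  t=5: active resources = [6, 5], total = 11
  t=6: active resources = [6, 3, 2], total = 11
  t=7: active resources = [6, 3, 2], total = 11
  t=8: active resources = [6, 3, 2, 5, 4], total = 20
  t=9: active resources = [6, 2, 5, 4], total = 17
  t=10: active resources = [6, 2, 5, 4], total = 17
  t=11: active resources = [2, 5, 4], total = 11
  t=12: active resources = [4], total = 4
  t=13: active resources = [4], total = 4
Peak resource demand = 20

20


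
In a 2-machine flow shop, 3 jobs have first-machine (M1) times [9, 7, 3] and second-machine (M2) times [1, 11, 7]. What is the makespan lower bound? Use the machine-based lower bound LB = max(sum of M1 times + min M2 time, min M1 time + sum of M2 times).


LB1 = sum(M1 times) + min(M2 times) = 19 + 1 = 20
LB2 = min(M1 times) + sum(M2 times) = 3 + 19 = 22
Lower bound = max(LB1, LB2) = max(20, 22) = 22

22


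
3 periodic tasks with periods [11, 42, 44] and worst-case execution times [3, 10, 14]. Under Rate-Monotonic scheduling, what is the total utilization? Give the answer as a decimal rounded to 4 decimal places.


Compute individual utilizations (exact fractions):
  Task 1: C/T = 3/11 (approx. 0.2727)
  Task 2: C/T = 10/42 = 5/21 (approx. 0.2381)
  Task 3: C/T = 14/44 = 7/22 (approx. 0.3182)
Total utilization U = 3/11 + 5/21 + 7/22 = 383/462
Rounded to 4 decimal places: U = 0.8290
RM (Liu & Layland) bound for 3 tasks = 0.779763; compare with U = 383/462 (approx. 0.829004)
bound < U <= 1, so the RM sufficient condition is not met (inconclusive; an exact test such as response-time analysis is needed).

0.8290


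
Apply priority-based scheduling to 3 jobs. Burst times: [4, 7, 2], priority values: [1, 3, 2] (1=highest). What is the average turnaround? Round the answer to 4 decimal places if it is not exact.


Sort by priority (ascending = highest first):
Order: [(1, 4), (2, 2), (3, 7)]
Completion times:
  Priority 1, burst=4, C=4
  Priority 2, burst=2, C=6
  Priority 3, burst=7, C=13
Average turnaround = 23/3 = 7.6667

7.6667


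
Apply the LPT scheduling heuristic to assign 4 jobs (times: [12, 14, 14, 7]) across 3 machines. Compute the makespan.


Sort jobs in decreasing order (LPT): [14, 14, 12, 7]
Assign each job to the least loaded machine:
  Machine 1: jobs [14], load = 14
  Machine 2: jobs [14], load = 14
  Machine 3: jobs [12, 7], load = 19
Makespan = max load = 19

19


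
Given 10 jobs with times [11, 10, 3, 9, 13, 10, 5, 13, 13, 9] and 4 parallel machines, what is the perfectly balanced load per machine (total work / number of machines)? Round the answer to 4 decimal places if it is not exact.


Total processing time = 11 + 10 + 3 + 9 + 13 + 10 + 5 + 13 + 13 + 9 = 96
Number of machines = 4
Ideal balanced load = 96 / 4 = 24.0

24.0


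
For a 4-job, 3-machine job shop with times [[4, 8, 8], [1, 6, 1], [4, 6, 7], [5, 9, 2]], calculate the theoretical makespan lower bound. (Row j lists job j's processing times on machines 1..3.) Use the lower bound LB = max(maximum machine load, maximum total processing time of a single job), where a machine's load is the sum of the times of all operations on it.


Machine loads:
  Machine 1: 4 + 1 + 4 + 5 = 14
  Machine 2: 8 + 6 + 6 + 9 = 29
  Machine 3: 8 + 1 + 7 + 2 = 18
Max machine load = 29
Job totals:
  Job 1: 20
  Job 2: 8
  Job 3: 17
  Job 4: 16
Max job total = 20
Lower bound = max(29, 20) = 29

29


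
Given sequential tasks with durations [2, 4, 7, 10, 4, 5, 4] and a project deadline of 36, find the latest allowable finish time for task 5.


LF(activity 5) = deadline - sum of successor durations
Successors: activities 6 through 7 with durations [5, 4]
Sum of successor durations = 9
LF = 36 - 9 = 27

27


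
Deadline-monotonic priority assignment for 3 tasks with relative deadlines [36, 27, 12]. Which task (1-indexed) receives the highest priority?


Sort tasks by relative deadline (ascending):
  Task 3: deadline = 12
  Task 2: deadline = 27
  Task 1: deadline = 36
Priority order (highest first): [3, 2, 1]
Highest priority task = 3

3


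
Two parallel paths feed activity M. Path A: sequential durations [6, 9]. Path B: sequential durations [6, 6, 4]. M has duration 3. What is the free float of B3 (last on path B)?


ES(B3) = sum of predecessors on chain B = 12
EF(B3) = ES + duration = 12 + 4 = 16
Successor of B3 is M. ES(M) = max(sum(A), sum(B)) = max(15, 16) = 16
Free float = ES(successor) - EF(current) = 16 - 16 = 0

0


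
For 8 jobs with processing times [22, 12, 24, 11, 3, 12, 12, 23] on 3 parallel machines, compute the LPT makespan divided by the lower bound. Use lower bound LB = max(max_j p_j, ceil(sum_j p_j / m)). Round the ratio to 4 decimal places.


LPT order: [24, 23, 22, 12, 12, 12, 11, 3]
Machine loads after assignment: [36, 38, 45]
LPT makespan = 45
Lower bound = max(max_job, ceil(total/3)) = max(24, 40) = 40
Ratio = 45 / 40 = 1.125

1.125


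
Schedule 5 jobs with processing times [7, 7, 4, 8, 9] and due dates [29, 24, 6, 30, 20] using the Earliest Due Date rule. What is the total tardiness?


Sort by due date (EDD order): [(4, 6), (9, 20), (7, 24), (7, 29), (8, 30)]
Compute completion times and tardiness:
  Job 1: p=4, d=6, C=4, tardiness=max(0,4-6)=0
  Job 2: p=9, d=20, C=13, tardiness=max(0,13-20)=0
  Job 3: p=7, d=24, C=20, tardiness=max(0,20-24)=0
  Job 4: p=7, d=29, C=27, tardiness=max(0,27-29)=0
  Job 5: p=8, d=30, C=35, tardiness=max(0,35-30)=5
Total tardiness = 5

5


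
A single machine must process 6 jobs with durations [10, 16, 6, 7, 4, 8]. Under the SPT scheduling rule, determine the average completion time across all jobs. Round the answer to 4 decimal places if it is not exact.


Sort jobs by processing time (SPT order): [4, 6, 7, 8, 10, 16]
Compute completion times sequentially:
  Job 1: processing = 4, completes at 4
  Job 2: processing = 6, completes at 10
  Job 3: processing = 7, completes at 17
  Job 4: processing = 8, completes at 25
  Job 5: processing = 10, completes at 35
  Job 6: processing = 16, completes at 51
Sum of completion times = 142
Average completion time = 142/6 = 23.6667

23.6667


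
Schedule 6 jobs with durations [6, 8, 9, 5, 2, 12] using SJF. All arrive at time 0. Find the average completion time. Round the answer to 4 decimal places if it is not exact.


SJF order (ascending): [2, 5, 6, 8, 9, 12]
Completion times:
  Job 1: burst=2, C=2
  Job 2: burst=5, C=7
  Job 3: burst=6, C=13
  Job 4: burst=8, C=21
  Job 5: burst=9, C=30
  Job 6: burst=12, C=42
Average completion = 115/6 = 19.1667

19.1667


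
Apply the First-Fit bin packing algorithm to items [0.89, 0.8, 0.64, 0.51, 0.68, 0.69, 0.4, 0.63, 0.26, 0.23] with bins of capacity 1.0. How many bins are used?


Place items sequentially using First-Fit:
  Item 0.89 -> new Bin 1
  Item 0.8 -> new Bin 2
  Item 0.64 -> new Bin 3
  Item 0.51 -> new Bin 4
  Item 0.68 -> new Bin 5
  Item 0.69 -> new Bin 6
  Item 0.4 -> Bin 4 (now 0.91)
  Item 0.63 -> new Bin 7
  Item 0.26 -> Bin 3 (now 0.9)
  Item 0.23 -> Bin 5 (now 0.91)
Total bins used = 7

7


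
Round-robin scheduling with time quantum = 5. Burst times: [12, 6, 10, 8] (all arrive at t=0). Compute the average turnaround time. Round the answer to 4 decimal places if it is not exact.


Time quantum = 5
Execution trace:
  J1 runs 5 units, time = 5
  J2 runs 5 units, time = 10
  J3 runs 5 units, time = 15
  J4 runs 5 units, time = 20
  J1 runs 5 units, time = 25
  J2 runs 1 units, time = 26
  J3 runs 5 units, time = 31
  J4 runs 3 units, time = 34
  J1 runs 2 units, time = 36
Finish times: [36, 26, 31, 34]
Average turnaround = 127/4 = 31.75

31.75


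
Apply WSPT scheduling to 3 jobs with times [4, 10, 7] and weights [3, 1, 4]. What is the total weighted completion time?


Compute p/w ratios and sort ascending (WSPT): [(4, 3), (7, 4), (10, 1)]
Compute weighted completion times:
  Job (p=4,w=3): C=4, w*C=3*4=12
  Job (p=7,w=4): C=11, w*C=4*11=44
  Job (p=10,w=1): C=21, w*C=1*21=21
Total weighted completion time = 77

77


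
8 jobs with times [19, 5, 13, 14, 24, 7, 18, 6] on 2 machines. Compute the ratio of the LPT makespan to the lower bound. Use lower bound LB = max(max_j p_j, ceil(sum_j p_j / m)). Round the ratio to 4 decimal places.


LPT order: [24, 19, 18, 14, 13, 7, 6, 5]
Machine loads after assignment: [51, 55]
LPT makespan = 55
Lower bound = max(max_job, ceil(total/2)) = max(24, 53) = 53
Ratio = 55 / 53 = 1.0377

1.0377


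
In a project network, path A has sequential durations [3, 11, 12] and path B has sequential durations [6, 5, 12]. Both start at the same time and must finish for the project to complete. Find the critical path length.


Path A total = 3 + 11 + 12 = 26
Path B total = 6 + 5 + 12 = 23
Critical path = longest path = max(26, 23) = 26

26


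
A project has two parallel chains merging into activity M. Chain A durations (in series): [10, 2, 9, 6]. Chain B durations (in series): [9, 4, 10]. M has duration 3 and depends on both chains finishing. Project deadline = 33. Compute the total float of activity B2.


Forward pass: ES(B2) = sum of predecessors on chain B = 9
EF = ES + duration = 9 + 4 = 13
Backward pass: LF(M) = deadline = 33; LS(M) = 33 - 3 = 30
LF(B2) = LS(M) - sum(successors on chain B) = 30 - 10 = 20
LS = LF - duration = 20 - 4 = 16
Total float = LS - ES = 16 - 9 = 7

7


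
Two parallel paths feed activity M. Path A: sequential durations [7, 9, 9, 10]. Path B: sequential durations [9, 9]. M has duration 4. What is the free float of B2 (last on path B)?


ES(B2) = sum of predecessors on chain B = 9
EF(B2) = ES + duration = 9 + 9 = 18
Successor of B2 is M. ES(M) = max(sum(A), sum(B)) = max(35, 18) = 35
Free float = ES(successor) - EF(current) = 35 - 18 = 17

17


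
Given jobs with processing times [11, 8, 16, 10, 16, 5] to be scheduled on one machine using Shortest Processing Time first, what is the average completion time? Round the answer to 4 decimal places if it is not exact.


Sort jobs by processing time (SPT order): [5, 8, 10, 11, 16, 16]
Compute completion times sequentially:
  Job 1: processing = 5, completes at 5
  Job 2: processing = 8, completes at 13
  Job 3: processing = 10, completes at 23
  Job 4: processing = 11, completes at 34
  Job 5: processing = 16, completes at 50
  Job 6: processing = 16, completes at 66
Sum of completion times = 191
Average completion time = 191/6 = 31.8333

31.8333


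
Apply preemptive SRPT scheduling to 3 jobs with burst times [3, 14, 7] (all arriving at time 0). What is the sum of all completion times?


Since all jobs arrive at t=0, SRPT equals SPT ordering.
SPT order: [3, 7, 14]
Completion times:
  Job 1: p=3, C=3
  Job 2: p=7, C=10
  Job 3: p=14, C=24
Total completion time = 3 + 10 + 24 = 37

37


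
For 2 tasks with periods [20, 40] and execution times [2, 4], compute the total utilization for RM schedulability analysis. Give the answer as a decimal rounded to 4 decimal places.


Compute individual utilizations (exact fractions):
  Task 1: C/T = 2/20 = 1/10 (approx. 0.1)
  Task 2: C/T = 4/40 = 1/10 (approx. 0.1)
Total utilization U = 1/10 + 1/10 = 1/5
Rounded to 4 decimal places: U = 0.2000
RM (Liu & Layland) bound for 2 tasks = 0.828427; compare with U = 1/5 (approx. 0.200000)
U <= bound, so schedulable by RM sufficient condition.

0.2000


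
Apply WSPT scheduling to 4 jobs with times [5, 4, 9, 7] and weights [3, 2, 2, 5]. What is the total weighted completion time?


Compute p/w ratios and sort ascending (WSPT): [(7, 5), (5, 3), (4, 2), (9, 2)]
Compute weighted completion times:
  Job (p=7,w=5): C=7, w*C=5*7=35
  Job (p=5,w=3): C=12, w*C=3*12=36
  Job (p=4,w=2): C=16, w*C=2*16=32
  Job (p=9,w=2): C=25, w*C=2*25=50
Total weighted completion time = 153

153


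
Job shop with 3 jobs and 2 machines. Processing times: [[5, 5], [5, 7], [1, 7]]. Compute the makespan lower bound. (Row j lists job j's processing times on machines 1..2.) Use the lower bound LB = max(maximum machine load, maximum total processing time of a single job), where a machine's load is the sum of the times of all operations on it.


Machine loads:
  Machine 1: 5 + 5 + 1 = 11
  Machine 2: 5 + 7 + 7 = 19
Max machine load = 19
Job totals:
  Job 1: 10
  Job 2: 12
  Job 3: 8
Max job total = 12
Lower bound = max(19, 12) = 19

19


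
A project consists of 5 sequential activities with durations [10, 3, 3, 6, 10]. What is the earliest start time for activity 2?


Activity 2 starts after activities 1 through 1 complete.
Predecessor durations: [10]
ES = 10 = 10

10


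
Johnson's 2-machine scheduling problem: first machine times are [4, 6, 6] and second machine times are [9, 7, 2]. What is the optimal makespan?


Apply Johnson's rule:
  Group 1 (a <= b): [(1, 4, 9), (2, 6, 7)]
  Group 2 (a > b): [(3, 6, 2)]
Optimal job order: [1, 2, 3]
Schedule:
  Job 1: M1 done at 4, M2 done at 13
  Job 2: M1 done at 10, M2 done at 20
  Job 3: M1 done at 16, M2 done at 22
Makespan = 22

22


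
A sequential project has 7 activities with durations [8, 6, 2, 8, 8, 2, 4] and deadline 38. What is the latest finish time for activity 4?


LF(activity 4) = deadline - sum of successor durations
Successors: activities 5 through 7 with durations [8, 2, 4]
Sum of successor durations = 14
LF = 38 - 14 = 24

24


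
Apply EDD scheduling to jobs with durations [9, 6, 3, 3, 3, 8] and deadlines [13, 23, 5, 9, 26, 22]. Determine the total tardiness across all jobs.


Sort by due date (EDD order): [(3, 5), (3, 9), (9, 13), (8, 22), (6, 23), (3, 26)]
Compute completion times and tardiness:
  Job 1: p=3, d=5, C=3, tardiness=max(0,3-5)=0
  Job 2: p=3, d=9, C=6, tardiness=max(0,6-9)=0
  Job 3: p=9, d=13, C=15, tardiness=max(0,15-13)=2
  Job 4: p=8, d=22, C=23, tardiness=max(0,23-22)=1
  Job 5: p=6, d=23, C=29, tardiness=max(0,29-23)=6
  Job 6: p=3, d=26, C=32, tardiness=max(0,32-26)=6
Total tardiness = 15

15


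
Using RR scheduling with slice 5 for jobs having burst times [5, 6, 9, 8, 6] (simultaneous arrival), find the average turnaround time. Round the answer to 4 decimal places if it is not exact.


Time quantum = 5
Execution trace:
  J1 runs 5 units, time = 5
  J2 runs 5 units, time = 10
  J3 runs 5 units, time = 15
  J4 runs 5 units, time = 20
  J5 runs 5 units, time = 25
  J2 runs 1 units, time = 26
  J3 runs 4 units, time = 30
  J4 runs 3 units, time = 33
  J5 runs 1 units, time = 34
Finish times: [5, 26, 30, 33, 34]
Average turnaround = 128/5 = 25.6

25.6


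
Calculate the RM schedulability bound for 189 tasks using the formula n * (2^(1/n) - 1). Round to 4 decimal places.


Compute 2^(1/189) = 1.0036741787
Subtract 1: 1.0036741787 - 1 = 0.0036741787
Multiply by n: 189 * 0.0036741787 = 0.6944197743
Round to 4 dp: 0.6944

0.6944


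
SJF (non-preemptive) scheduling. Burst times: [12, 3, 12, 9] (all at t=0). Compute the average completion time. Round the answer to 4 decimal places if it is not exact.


SJF order (ascending): [3, 9, 12, 12]
Completion times:
  Job 1: burst=3, C=3
  Job 2: burst=9, C=12
  Job 3: burst=12, C=24
  Job 4: burst=12, C=36
Average completion = 75/4 = 18.75

18.75


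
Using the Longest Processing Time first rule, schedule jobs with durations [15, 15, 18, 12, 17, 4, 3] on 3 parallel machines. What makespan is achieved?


Sort jobs in decreasing order (LPT): [18, 17, 15, 15, 12, 4, 3]
Assign each job to the least loaded machine:
  Machine 1: jobs [18, 4, 3], load = 25
  Machine 2: jobs [17, 12], load = 29
  Machine 3: jobs [15, 15], load = 30
Makespan = max load = 30

30


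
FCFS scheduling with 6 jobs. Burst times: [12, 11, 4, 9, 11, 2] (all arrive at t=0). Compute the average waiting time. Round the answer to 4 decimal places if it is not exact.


FCFS order (as given): [12, 11, 4, 9, 11, 2]
Waiting times:
  Job 1: wait = 0
  Job 2: wait = 12
  Job 3: wait = 23
  Job 4: wait = 27
  Job 5: wait = 36
  Job 6: wait = 47
Sum of waiting times = 145
Average waiting time = 145/6 = 24.1667

24.1667


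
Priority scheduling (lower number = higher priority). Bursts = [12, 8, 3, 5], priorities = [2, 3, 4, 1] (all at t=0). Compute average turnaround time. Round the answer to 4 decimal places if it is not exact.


Sort by priority (ascending = highest first):
Order: [(1, 5), (2, 12), (3, 8), (4, 3)]
Completion times:
  Priority 1, burst=5, C=5
  Priority 2, burst=12, C=17
  Priority 3, burst=8, C=25
  Priority 4, burst=3, C=28
Average turnaround = 75/4 = 18.75

18.75


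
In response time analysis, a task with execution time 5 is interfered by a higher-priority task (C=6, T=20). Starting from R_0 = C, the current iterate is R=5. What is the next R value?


R_next = C + ceil(R_prev / T_hp) * C_hp
ceil(5 / 20) = ceil(0.25) = 1
Interference = 1 * 6 = 6
R_next = 5 + 6 = 11

11


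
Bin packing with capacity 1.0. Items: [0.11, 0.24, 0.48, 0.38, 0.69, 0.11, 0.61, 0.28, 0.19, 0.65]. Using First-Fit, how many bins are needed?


Place items sequentially using First-Fit:
  Item 0.11 -> new Bin 1
  Item 0.24 -> Bin 1 (now 0.35)
  Item 0.48 -> Bin 1 (now 0.83)
  Item 0.38 -> new Bin 2
  Item 0.69 -> new Bin 3
  Item 0.11 -> Bin 1 (now 0.94)
  Item 0.61 -> Bin 2 (now 0.99)
  Item 0.28 -> Bin 3 (now 0.97)
  Item 0.19 -> new Bin 4
  Item 0.65 -> Bin 4 (now 0.84)
Total bins used = 4

4


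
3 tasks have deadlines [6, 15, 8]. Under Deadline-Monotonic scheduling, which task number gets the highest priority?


Sort tasks by relative deadline (ascending):
  Task 1: deadline = 6
  Task 3: deadline = 8
  Task 2: deadline = 15
Priority order (highest first): [1, 3, 2]
Highest priority task = 1

1


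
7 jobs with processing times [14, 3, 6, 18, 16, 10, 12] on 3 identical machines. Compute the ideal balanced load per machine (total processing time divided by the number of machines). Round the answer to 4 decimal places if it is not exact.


Total processing time = 14 + 3 + 6 + 18 + 16 + 10 + 12 = 79
Number of machines = 3
Ideal balanced load = 79 / 3 = 26.3333

26.3333


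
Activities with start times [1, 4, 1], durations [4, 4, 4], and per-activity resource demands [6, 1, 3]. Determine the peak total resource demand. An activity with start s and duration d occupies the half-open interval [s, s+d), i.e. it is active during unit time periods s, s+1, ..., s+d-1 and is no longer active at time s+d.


Each activity i is active on [start_i, start_i + duration_i).
Compute total resource usage per time slot:
  t=0: active resources = [], total = 0
  t=1: active resources = [6, 3], total = 9
  t=2: active resources = [6, 3], total = 9
  t=3: active resources = [6, 3], total = 9
  t=4: active resources = [6, 1, 3], total = 10
  t=5: active resources = [1], total = 1
  t=6: active resources = [1], total = 1
  t=7: active resources = [1], total = 1
Peak resource demand = 10

10


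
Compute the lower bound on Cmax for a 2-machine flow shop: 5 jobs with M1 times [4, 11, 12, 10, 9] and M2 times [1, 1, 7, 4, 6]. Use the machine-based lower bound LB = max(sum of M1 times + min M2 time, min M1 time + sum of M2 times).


LB1 = sum(M1 times) + min(M2 times) = 46 + 1 = 47
LB2 = min(M1 times) + sum(M2 times) = 4 + 19 = 23
Lower bound = max(LB1, LB2) = max(47, 23) = 47

47


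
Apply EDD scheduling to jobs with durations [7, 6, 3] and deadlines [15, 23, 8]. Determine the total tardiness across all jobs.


Sort by due date (EDD order): [(3, 8), (7, 15), (6, 23)]
Compute completion times and tardiness:
  Job 1: p=3, d=8, C=3, tardiness=max(0,3-8)=0
  Job 2: p=7, d=15, C=10, tardiness=max(0,10-15)=0
  Job 3: p=6, d=23, C=16, tardiness=max(0,16-23)=0
Total tardiness = 0

0


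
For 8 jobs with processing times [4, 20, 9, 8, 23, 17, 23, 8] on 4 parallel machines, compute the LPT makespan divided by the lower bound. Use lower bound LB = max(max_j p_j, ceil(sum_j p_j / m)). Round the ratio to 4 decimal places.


LPT order: [23, 23, 20, 17, 9, 8, 8, 4]
Machine loads after assignment: [31, 27, 28, 26]
LPT makespan = 31
Lower bound = max(max_job, ceil(total/4)) = max(23, 28) = 28
Ratio = 31 / 28 = 1.1071

1.1071


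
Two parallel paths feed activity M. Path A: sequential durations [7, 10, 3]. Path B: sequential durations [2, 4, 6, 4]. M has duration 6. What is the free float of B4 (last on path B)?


ES(B4) = sum of predecessors on chain B = 12
EF(B4) = ES + duration = 12 + 4 = 16
Successor of B4 is M. ES(M) = max(sum(A), sum(B)) = max(20, 16) = 20
Free float = ES(successor) - EF(current) = 20 - 16 = 4

4


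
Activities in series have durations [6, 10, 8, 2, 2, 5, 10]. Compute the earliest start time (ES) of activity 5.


Activity 5 starts after activities 1 through 4 complete.
Predecessor durations: [6, 10, 8, 2]
ES = 6 + 10 + 8 + 2 = 26

26


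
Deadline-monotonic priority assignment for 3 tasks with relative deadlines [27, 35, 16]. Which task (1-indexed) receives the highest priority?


Sort tasks by relative deadline (ascending):
  Task 3: deadline = 16
  Task 1: deadline = 27
  Task 2: deadline = 35
Priority order (highest first): [3, 1, 2]
Highest priority task = 3

3


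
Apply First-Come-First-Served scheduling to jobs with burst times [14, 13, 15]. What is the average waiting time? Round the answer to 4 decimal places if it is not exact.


FCFS order (as given): [14, 13, 15]
Waiting times:
  Job 1: wait = 0
  Job 2: wait = 14
  Job 3: wait = 27
Sum of waiting times = 41
Average waiting time = 41/3 = 13.6667

13.6667


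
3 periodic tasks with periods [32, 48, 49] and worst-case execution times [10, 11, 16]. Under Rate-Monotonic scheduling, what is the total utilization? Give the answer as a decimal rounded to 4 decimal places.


Compute individual utilizations (exact fractions):
  Task 1: C/T = 10/32 = 5/16 (approx. 0.3125)
  Task 2: C/T = 11/48 (approx. 0.2292)
  Task 3: C/T = 16/49 (approx. 0.3265)
Total utilization U = 5/16 + 11/48 + 16/49 = 1021/1176
Rounded to 4 decimal places: U = 0.8682
RM (Liu & Layland) bound for 3 tasks = 0.779763; compare with U = 1021/1176 (approx. 0.868197)
bound < U <= 1, so the RM sufficient condition is not met (inconclusive; an exact test such as response-time analysis is needed).

0.8682


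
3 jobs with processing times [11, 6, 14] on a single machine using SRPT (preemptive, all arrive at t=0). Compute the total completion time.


Since all jobs arrive at t=0, SRPT equals SPT ordering.
SPT order: [6, 11, 14]
Completion times:
  Job 1: p=6, C=6
  Job 2: p=11, C=17
  Job 3: p=14, C=31
Total completion time = 6 + 17 + 31 = 54

54


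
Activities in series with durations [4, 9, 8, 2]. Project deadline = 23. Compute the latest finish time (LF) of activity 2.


LF(activity 2) = deadline - sum of successor durations
Successors: activities 3 through 4 with durations [8, 2]
Sum of successor durations = 10
LF = 23 - 10 = 13

13


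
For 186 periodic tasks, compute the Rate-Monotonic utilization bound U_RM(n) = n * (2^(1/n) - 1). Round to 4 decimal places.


Compute 2^(1/186) = 1.0037335501
Subtract 1: 1.0037335501 - 1 = 0.0037335501
Multiply by n: 186 * 0.0037335501 = 0.6944403186
Round to 4 dp: 0.6944

0.6944


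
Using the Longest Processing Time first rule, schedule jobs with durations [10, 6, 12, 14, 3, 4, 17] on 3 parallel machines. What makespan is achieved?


Sort jobs in decreasing order (LPT): [17, 14, 12, 10, 6, 4, 3]
Assign each job to the least loaded machine:
  Machine 1: jobs [17, 4], load = 21
  Machine 2: jobs [14, 6, 3], load = 23
  Machine 3: jobs [12, 10], load = 22
Makespan = max load = 23

23


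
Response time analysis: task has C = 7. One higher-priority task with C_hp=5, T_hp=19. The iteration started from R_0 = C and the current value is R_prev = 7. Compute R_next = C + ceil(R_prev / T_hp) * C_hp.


R_next = C + ceil(R_prev / T_hp) * C_hp
ceil(7 / 19) = ceil(0.3684) = 1
Interference = 1 * 5 = 5
R_next = 7 + 5 = 12

12


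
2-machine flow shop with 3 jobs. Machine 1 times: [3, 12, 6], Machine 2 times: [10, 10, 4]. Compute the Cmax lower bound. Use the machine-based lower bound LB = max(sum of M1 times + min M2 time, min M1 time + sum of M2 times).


LB1 = sum(M1 times) + min(M2 times) = 21 + 4 = 25
LB2 = min(M1 times) + sum(M2 times) = 3 + 24 = 27
Lower bound = max(LB1, LB2) = max(25, 27) = 27

27


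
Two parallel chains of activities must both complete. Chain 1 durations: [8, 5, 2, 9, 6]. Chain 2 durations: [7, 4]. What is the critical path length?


Path A total = 8 + 5 + 2 + 9 + 6 = 30
Path B total = 7 + 4 = 11
Critical path = longest path = max(30, 11) = 30

30


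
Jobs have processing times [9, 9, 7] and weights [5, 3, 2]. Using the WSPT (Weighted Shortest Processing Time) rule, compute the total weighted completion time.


Compute p/w ratios and sort ascending (WSPT): [(9, 5), (9, 3), (7, 2)]
Compute weighted completion times:
  Job (p=9,w=5): C=9, w*C=5*9=45
  Job (p=9,w=3): C=18, w*C=3*18=54
  Job (p=7,w=2): C=25, w*C=2*25=50
Total weighted completion time = 149

149


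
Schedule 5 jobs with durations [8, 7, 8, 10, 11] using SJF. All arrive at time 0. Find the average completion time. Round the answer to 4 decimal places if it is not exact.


SJF order (ascending): [7, 8, 8, 10, 11]
Completion times:
  Job 1: burst=7, C=7
  Job 2: burst=8, C=15
  Job 3: burst=8, C=23
  Job 4: burst=10, C=33
  Job 5: burst=11, C=44
Average completion = 122/5 = 24.4

24.4


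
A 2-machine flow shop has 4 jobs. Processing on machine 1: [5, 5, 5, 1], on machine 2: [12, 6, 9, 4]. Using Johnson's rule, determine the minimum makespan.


Apply Johnson's rule:
  Group 1 (a <= b): [(4, 1, 4), (1, 5, 12), (2, 5, 6), (3, 5, 9)]
  Group 2 (a > b): []
Optimal job order: [4, 1, 2, 3]
Schedule:
  Job 4: M1 done at 1, M2 done at 5
  Job 1: M1 done at 6, M2 done at 18
  Job 2: M1 done at 11, M2 done at 24
  Job 3: M1 done at 16, M2 done at 33
Makespan = 33

33


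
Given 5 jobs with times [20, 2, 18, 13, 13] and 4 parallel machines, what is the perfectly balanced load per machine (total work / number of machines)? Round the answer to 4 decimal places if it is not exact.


Total processing time = 20 + 2 + 18 + 13 + 13 = 66
Number of machines = 4
Ideal balanced load = 66 / 4 = 16.5

16.5


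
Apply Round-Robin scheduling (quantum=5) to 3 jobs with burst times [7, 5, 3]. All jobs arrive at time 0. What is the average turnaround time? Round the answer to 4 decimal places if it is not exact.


Time quantum = 5
Execution trace:
  J1 runs 5 units, time = 5
  J2 runs 5 units, time = 10
  J3 runs 3 units, time = 13
  J1 runs 2 units, time = 15
Finish times: [15, 10, 13]
Average turnaround = 38/3 = 12.6667

12.6667


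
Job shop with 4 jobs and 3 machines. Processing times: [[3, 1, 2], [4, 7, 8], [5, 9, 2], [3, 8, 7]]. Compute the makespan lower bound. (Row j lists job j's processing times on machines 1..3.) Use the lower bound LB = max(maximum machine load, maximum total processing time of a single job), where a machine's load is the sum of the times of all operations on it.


Machine loads:
  Machine 1: 3 + 4 + 5 + 3 = 15
  Machine 2: 1 + 7 + 9 + 8 = 25
  Machine 3: 2 + 8 + 2 + 7 = 19
Max machine load = 25
Job totals:
  Job 1: 6
  Job 2: 19
  Job 3: 16
  Job 4: 18
Max job total = 19
Lower bound = max(25, 19) = 25

25


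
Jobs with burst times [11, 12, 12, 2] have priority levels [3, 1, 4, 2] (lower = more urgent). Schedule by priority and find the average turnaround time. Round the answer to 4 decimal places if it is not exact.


Sort by priority (ascending = highest first):
Order: [(1, 12), (2, 2), (3, 11), (4, 12)]
Completion times:
  Priority 1, burst=12, C=12
  Priority 2, burst=2, C=14
  Priority 3, burst=11, C=25
  Priority 4, burst=12, C=37
Average turnaround = 88/4 = 22.0

22.0


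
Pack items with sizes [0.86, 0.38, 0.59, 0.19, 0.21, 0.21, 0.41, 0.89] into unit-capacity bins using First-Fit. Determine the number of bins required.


Place items sequentially using First-Fit:
  Item 0.86 -> new Bin 1
  Item 0.38 -> new Bin 2
  Item 0.59 -> Bin 2 (now 0.97)
  Item 0.19 -> new Bin 3
  Item 0.21 -> Bin 3 (now 0.4)
  Item 0.21 -> Bin 3 (now 0.61)
  Item 0.41 -> new Bin 4
  Item 0.89 -> new Bin 5
Total bins used = 5

5


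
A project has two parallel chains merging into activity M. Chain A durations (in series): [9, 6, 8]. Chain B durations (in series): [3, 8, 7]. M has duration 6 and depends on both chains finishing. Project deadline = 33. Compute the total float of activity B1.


Forward pass: ES(B1) = sum of predecessors on chain B = 0
EF = ES + duration = 0 + 3 = 3
Backward pass: LF(M) = deadline = 33; LS(M) = 33 - 6 = 27
LF(B1) = LS(M) - sum(successors on chain B) = 27 - 15 = 12
LS = LF - duration = 12 - 3 = 9
Total float = LS - ES = 9 - 0 = 9

9


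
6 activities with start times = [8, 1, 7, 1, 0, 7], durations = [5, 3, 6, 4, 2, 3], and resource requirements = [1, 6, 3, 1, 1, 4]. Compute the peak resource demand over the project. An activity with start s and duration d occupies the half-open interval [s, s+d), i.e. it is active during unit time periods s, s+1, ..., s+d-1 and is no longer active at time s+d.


Each activity i is active on [start_i, start_i + duration_i).
Compute total resource usage per time slot:
  t=0: active resources = [1], total = 1
  t=1: active resources = [6, 1, 1], total = 8
  t=2: active resources = [6, 1], total = 7
  t=3: active resources = [6, 1], total = 7
  t=4: active resources = [1], total = 1
  t=5: active resources = [], total = 0
  t=6: active resources = [], total = 0
  t=7: active resources = [3, 4], total = 7
  t=8: active resources = [1, 3, 4], total = 8
  t=9: active resources = [1, 3, 4], total = 8
  t=10: active resources = [1, 3], total = 4
  t=11: active resources = [1, 3], total = 4
  t=12: active resources = [1, 3], total = 4
Peak resource demand = 8

8


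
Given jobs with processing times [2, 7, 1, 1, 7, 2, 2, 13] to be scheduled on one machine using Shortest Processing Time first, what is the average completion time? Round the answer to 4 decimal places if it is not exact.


Sort jobs by processing time (SPT order): [1, 1, 2, 2, 2, 7, 7, 13]
Compute completion times sequentially:
  Job 1: processing = 1, completes at 1
  Job 2: processing = 1, completes at 2
  Job 3: processing = 2, completes at 4
  Job 4: processing = 2, completes at 6
  Job 5: processing = 2, completes at 8
  Job 6: processing = 7, completes at 15
  Job 7: processing = 7, completes at 22
  Job 8: processing = 13, completes at 35
Sum of completion times = 93
Average completion time = 93/8 = 11.625

11.625


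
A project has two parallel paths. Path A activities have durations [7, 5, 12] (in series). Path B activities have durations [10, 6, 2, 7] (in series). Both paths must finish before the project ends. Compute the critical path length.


Path A total = 7 + 5 + 12 = 24
Path B total = 10 + 6 + 2 + 7 = 25
Critical path = longest path = max(24, 25) = 25

25


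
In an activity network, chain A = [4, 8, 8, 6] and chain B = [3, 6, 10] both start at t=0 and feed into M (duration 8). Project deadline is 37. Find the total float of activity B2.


Forward pass: ES(B2) = sum of predecessors on chain B = 3
EF = ES + duration = 3 + 6 = 9
Backward pass: LF(M) = deadline = 37; LS(M) = 37 - 8 = 29
LF(B2) = LS(M) - sum(successors on chain B) = 29 - 10 = 19
LS = LF - duration = 19 - 6 = 13
Total float = LS - ES = 13 - 3 = 10

10


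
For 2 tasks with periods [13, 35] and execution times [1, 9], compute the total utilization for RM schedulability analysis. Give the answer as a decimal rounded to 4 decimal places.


Compute individual utilizations (exact fractions):
  Task 1: C/T = 1/13 (approx. 0.0769)
  Task 2: C/T = 9/35 (approx. 0.2571)
Total utilization U = 1/13 + 9/35 = 152/455
Rounded to 4 decimal places: U = 0.3341
RM (Liu & Layland) bound for 2 tasks = 0.828427; compare with U = 152/455 (approx. 0.334066)
U <= bound, so schedulable by RM sufficient condition.

0.3341


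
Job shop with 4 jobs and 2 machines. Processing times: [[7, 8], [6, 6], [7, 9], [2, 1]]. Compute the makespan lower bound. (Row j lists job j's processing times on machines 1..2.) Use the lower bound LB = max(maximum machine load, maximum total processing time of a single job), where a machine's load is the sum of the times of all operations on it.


Machine loads:
  Machine 1: 7 + 6 + 7 + 2 = 22
  Machine 2: 8 + 6 + 9 + 1 = 24
Max machine load = 24
Job totals:
  Job 1: 15
  Job 2: 12
  Job 3: 16
  Job 4: 3
Max job total = 16
Lower bound = max(24, 16) = 24

24


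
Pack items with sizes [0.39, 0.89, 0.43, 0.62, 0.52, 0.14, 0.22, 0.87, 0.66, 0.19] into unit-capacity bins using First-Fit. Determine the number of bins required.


Place items sequentially using First-Fit:
  Item 0.39 -> new Bin 1
  Item 0.89 -> new Bin 2
  Item 0.43 -> Bin 1 (now 0.82)
  Item 0.62 -> new Bin 3
  Item 0.52 -> new Bin 4
  Item 0.14 -> Bin 1 (now 0.96)
  Item 0.22 -> Bin 3 (now 0.84)
  Item 0.87 -> new Bin 5
  Item 0.66 -> new Bin 6
  Item 0.19 -> Bin 4 (now 0.71)
Total bins used = 6

6


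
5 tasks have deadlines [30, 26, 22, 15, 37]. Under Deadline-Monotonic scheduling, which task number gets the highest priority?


Sort tasks by relative deadline (ascending):
  Task 4: deadline = 15
  Task 3: deadline = 22
  Task 2: deadline = 26
  Task 1: deadline = 30
  Task 5: deadline = 37
Priority order (highest first): [4, 3, 2, 1, 5]
Highest priority task = 4

4


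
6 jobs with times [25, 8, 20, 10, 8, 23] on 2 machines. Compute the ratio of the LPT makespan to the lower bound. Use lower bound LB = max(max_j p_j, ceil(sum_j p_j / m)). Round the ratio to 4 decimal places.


LPT order: [25, 23, 20, 10, 8, 8]
Machine loads after assignment: [51, 43]
LPT makespan = 51
Lower bound = max(max_job, ceil(total/2)) = max(25, 47) = 47
Ratio = 51 / 47 = 1.0851

1.0851


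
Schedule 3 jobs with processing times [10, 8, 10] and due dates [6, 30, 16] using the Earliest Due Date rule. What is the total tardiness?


Sort by due date (EDD order): [(10, 6), (10, 16), (8, 30)]
Compute completion times and tardiness:
  Job 1: p=10, d=6, C=10, tardiness=max(0,10-6)=4
  Job 2: p=10, d=16, C=20, tardiness=max(0,20-16)=4
  Job 3: p=8, d=30, C=28, tardiness=max(0,28-30)=0
Total tardiness = 8

8
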